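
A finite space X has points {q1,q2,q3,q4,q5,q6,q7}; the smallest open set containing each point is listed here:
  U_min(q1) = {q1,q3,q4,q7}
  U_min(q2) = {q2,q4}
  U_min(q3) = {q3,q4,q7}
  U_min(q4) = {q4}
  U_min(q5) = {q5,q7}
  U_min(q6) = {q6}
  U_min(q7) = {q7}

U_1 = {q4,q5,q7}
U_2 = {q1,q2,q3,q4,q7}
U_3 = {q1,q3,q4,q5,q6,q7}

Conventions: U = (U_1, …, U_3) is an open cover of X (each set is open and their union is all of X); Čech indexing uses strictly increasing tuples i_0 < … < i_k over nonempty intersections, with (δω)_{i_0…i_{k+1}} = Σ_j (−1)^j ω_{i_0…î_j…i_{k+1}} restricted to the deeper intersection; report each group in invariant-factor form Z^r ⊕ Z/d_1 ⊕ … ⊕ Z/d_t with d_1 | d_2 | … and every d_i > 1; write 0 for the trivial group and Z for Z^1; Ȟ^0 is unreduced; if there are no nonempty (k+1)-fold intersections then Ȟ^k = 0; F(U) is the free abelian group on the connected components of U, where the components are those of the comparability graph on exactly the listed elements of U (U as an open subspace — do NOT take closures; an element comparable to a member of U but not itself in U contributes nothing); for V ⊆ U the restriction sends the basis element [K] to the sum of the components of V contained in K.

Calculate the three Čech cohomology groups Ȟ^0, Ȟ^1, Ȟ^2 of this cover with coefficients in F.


Ȟ^0 = Z^2, Ȟ^1 = 0, Ȟ^2 = 0

cover nerve:
  U12={q4,q7} U13={q4,q5,q7} U23={q1,q3,q4,q7}
  U123={q4,q7}
components per intersection:
  U1: {q4} {q5,q7}
  U2: {q1,q2,q3,q4,q7}
  U3: {q1,q3,q4,q5,q7} {q6}
  U12: {q4} {q7}
  U13: {q4} {q5,q7}
  U23: {q1,q3,q4,q7}
  U123: {q4} {q7}
C dims 5,5,2; δ0: rk 3, SNF 1^3; δ1: rk 2, SNF 1^2
Ȟ^0: (5−3)−0=2 ⇒ Z^2
Ȟ^1: (5−2)−3=0 ⇒ 0
Ȟ^2: (2−0)−2=0 ⇒ 0


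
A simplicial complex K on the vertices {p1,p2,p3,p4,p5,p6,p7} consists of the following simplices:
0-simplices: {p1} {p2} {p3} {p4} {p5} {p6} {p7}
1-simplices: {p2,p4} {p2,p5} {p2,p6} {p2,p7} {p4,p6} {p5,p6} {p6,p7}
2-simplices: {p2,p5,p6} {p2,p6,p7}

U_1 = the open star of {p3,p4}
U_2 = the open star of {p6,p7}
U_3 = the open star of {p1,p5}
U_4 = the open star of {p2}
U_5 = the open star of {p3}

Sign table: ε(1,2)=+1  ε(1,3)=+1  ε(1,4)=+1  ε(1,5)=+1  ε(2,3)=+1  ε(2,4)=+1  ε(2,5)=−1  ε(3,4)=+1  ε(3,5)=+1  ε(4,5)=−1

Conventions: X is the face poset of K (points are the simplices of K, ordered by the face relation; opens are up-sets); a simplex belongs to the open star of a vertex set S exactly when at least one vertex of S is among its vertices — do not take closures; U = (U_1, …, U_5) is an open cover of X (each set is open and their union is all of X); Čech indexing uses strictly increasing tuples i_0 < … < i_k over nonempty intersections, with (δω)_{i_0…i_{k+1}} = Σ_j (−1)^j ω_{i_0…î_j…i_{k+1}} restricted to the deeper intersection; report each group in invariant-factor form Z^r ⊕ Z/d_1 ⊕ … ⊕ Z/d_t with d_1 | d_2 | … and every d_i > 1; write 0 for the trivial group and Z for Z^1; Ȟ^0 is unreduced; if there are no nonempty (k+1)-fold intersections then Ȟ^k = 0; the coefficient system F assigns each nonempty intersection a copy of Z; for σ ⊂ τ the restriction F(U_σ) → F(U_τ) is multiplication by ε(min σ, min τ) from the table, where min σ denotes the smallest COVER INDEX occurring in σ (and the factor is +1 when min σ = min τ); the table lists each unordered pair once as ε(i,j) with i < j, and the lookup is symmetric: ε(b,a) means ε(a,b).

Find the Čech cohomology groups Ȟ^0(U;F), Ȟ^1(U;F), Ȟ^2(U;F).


cover nerve:
  U1={{p3},{p4},{p2,p4},{p4,p6}} U2={{p6},{p7},{p2,p6},{p2,p7},{p4,p6},{p5,p6},{p6,p7},{p2,p5,p6},{p2,p6,p7}} U3={{p1},{p5},{p2,p5},{p5,p6},{p2,p5,p6}} U4={{p2},{p2,p4},{p2,p5},{p2,p6},{p2,p7},{p2,p5,p6},{p2,p6,p7}} U5={{p3}}
  U12={{p4,p6}} U14={{p2,p4}} U15={{p3}} U23={{p5,p6},{p2,p5,p6}} U24={{p2,p6},{p2,p7},{p2,p5,p6},{p2,p6,p7}} U34={{p2,p5},{p2,p5,p6}}
  U234={{p2,p5,p6}}
C dims 5,6,1; δ0: rk 4, SNF 1^4; δ1: rk 1, SNF 1^1
Ȟ^0: (5−4)−0=1 ⇒ Z
Ȟ^1: (6−1)−4=1 ⇒ Z
Ȟ^2: (1−0)−1=0 ⇒ 0

Ȟ^0 ≅ Z; Ȟ^1 ≅ Z; Ȟ^2 ≅ 0


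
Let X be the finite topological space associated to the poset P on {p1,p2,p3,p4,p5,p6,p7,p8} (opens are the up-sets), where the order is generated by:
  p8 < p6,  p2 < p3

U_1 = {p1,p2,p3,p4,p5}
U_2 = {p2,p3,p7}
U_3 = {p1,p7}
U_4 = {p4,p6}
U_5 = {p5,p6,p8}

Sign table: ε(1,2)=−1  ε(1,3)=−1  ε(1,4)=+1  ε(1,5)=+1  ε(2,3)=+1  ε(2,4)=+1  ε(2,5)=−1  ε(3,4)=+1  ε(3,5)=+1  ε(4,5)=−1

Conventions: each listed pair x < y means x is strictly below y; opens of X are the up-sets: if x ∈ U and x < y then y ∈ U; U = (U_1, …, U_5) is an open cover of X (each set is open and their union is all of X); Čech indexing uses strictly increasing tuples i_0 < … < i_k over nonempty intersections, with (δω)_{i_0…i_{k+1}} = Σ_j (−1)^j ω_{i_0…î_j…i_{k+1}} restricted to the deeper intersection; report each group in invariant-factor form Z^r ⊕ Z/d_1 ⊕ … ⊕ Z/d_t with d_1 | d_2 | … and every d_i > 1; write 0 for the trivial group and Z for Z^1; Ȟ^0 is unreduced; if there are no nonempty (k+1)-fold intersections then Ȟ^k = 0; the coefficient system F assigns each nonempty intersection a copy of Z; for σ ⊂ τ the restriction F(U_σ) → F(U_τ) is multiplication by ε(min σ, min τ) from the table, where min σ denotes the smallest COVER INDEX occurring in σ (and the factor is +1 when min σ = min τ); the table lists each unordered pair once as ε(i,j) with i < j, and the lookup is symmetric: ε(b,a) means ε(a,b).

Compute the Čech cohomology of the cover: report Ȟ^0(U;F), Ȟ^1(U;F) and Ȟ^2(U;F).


intersection data:
  U12={p2,p3} U13={p1} U14={p4} U15={p5} U23={p7} U45={p6}
C dims 5,6; δ0: rk 5, SNF 1^4·2
Ȟ^0 = (5 − 5) − 0 = 0, so Ȟ^0 ≅ 0
Ȟ^1 = (6 − 0) − 5 = 1 plus torsion [2], so Ȟ^1 ≅ Z ⊕ Z/2
Ȟ^2 = (0 − 0) − 0 = 0, so Ȟ^2 ≅ 0

Ȟ^0(U;F) ≅ 0, Ȟ^1(U;F) ≅ Z ⊕ Z/2, Ȟ^2(U;F) ≅ 0


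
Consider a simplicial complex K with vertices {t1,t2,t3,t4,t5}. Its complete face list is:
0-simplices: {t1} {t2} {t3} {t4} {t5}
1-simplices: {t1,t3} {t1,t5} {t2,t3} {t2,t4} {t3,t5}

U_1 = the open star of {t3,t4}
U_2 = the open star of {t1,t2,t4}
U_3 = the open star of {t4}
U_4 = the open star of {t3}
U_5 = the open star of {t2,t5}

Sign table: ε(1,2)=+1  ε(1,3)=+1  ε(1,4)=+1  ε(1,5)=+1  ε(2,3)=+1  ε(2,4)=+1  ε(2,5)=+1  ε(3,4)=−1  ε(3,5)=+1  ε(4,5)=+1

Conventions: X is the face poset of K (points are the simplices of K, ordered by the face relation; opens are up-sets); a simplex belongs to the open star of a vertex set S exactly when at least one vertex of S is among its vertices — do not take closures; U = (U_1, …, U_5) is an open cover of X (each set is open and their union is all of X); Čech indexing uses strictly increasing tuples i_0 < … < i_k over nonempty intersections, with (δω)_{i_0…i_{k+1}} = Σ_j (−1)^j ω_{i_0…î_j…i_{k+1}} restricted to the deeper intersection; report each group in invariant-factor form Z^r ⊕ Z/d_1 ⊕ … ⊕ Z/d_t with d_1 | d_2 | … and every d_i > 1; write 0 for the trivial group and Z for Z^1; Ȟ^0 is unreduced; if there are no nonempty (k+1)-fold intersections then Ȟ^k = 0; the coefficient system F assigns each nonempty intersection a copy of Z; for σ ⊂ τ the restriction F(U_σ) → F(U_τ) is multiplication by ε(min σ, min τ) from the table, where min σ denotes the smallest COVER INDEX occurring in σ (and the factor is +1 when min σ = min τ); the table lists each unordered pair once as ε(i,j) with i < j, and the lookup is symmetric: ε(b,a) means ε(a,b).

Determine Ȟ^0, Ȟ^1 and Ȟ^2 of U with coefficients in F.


Ȟ^0 ≅ Z, Ȟ^1 ≅ 0, Ȟ^2 ≅ 0

nerve of the cover:
  U1={{t3},{t4},{t1,t3},{t2,t3},{t2,t4},{t3,t5}} U2={{t1},{t2},{t4},{t1,t3},{t1,t5},{t2,t3},{t2,t4}} U3={{t4},{t2,t4}} U4={{t3},{t1,t3},{t2,t3},{t3,t5}} U5={{t2},{t5},{t1,t5},{t2,t3},{t2,t4},{t3,t5}}
  U12={{t4},{t1,t3},{t2,t3},{t2,t4}} U13={{t4},{t2,t4}} U14={{t3},{t1,t3},{t2,t3},{t3,t5}} U15={{t2,t3},{t2,t4},{t3,t5}} U23={{t4},{t2,t4}} U24={{t1,t3},{t2,t3}} U25={{t2},{t1,t5},{t2,t3},{t2,t4}} U35={{t2,t4}} U45={{t2,t3},{t3,t5}}
  U123={{t4},{t2,t4}} U124={{t1,t3},{t2,t3}} U125={{t2,t3},{t2,t4}} U135={{t2,t4}} U145={{t2,t3},{t3,t5}} U235={{t2,t4}} U245={{t2,t3}}
  U1235={{t2,t4}} U1245={{t2,t3}}
C dims 5,9,7,2; δ0: rk 4, SNF 1^4; δ1: rk 5, SNF 1^5; δ2: rk 2, SNF 1^2
Ȟ^0 = (5 − 4) − 0 = 1, so Ȟ^0 ≅ Z
Ȟ^1 = (9 − 5) − 4 = 0, so Ȟ^1 ≅ 0
Ȟ^2 = (7 − 2) − 5 = 0, so Ȟ^2 ≅ 0


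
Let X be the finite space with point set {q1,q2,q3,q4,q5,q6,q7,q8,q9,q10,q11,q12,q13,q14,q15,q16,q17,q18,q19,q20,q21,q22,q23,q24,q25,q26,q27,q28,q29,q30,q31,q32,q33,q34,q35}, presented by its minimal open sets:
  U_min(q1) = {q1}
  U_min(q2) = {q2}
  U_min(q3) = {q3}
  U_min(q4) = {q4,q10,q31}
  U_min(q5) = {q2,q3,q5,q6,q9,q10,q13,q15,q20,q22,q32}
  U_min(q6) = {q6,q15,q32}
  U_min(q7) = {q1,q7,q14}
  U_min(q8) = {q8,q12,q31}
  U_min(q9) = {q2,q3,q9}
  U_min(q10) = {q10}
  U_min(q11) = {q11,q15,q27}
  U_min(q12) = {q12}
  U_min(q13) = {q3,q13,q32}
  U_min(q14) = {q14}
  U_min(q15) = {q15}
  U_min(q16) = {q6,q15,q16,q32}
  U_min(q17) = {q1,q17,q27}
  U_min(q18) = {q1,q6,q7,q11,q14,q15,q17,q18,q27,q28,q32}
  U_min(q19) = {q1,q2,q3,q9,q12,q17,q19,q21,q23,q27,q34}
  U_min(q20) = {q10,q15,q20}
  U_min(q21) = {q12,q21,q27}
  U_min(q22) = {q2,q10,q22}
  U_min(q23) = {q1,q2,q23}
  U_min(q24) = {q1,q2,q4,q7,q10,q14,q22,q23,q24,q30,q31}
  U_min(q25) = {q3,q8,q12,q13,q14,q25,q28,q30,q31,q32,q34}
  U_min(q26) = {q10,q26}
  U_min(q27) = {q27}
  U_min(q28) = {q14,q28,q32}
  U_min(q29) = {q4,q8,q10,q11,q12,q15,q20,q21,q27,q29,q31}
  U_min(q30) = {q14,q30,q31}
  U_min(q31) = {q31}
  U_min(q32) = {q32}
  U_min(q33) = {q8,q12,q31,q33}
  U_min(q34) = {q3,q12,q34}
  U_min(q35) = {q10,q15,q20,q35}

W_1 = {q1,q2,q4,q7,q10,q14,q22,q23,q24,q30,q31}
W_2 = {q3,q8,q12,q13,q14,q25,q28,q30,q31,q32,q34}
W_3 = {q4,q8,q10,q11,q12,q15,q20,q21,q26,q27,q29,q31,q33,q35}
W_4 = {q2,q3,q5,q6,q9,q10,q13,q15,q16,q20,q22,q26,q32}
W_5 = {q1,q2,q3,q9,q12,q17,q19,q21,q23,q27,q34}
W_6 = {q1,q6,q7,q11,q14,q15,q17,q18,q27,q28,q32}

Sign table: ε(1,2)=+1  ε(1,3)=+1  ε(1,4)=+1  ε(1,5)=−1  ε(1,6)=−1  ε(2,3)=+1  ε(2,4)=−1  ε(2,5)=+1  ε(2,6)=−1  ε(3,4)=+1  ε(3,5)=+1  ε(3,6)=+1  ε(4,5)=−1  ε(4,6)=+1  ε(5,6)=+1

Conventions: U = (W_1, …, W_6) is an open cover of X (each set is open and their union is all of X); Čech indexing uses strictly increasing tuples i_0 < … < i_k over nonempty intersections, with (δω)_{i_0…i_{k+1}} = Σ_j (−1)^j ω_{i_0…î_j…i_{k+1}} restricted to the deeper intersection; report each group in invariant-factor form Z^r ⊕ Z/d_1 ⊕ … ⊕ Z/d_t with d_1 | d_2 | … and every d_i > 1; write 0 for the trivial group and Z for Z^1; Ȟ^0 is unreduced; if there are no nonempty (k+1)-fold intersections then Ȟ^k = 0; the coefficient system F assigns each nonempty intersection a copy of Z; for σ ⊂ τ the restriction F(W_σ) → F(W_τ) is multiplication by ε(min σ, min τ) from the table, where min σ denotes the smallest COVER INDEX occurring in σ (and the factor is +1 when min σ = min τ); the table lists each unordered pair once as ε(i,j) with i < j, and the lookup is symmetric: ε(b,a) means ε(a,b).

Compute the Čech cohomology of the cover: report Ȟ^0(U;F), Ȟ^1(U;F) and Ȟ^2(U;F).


Ȟ^0 ≅ 0, Ȟ^1 ≅ Z/2 and Ȟ^2 ≅ Z

nonempty intersections:
  W12={q14,q30,q31} W13={q4,q10,q31} W14={q2,q10,q22} W15={q1,q2,q23} W16={q1,q7,q14} W23={q8,q12,q31} W24={q3,q13,q32} W25={q3,q12,q34} W26={q14,q28,q32} W34={q10,q15,q20,q26} W35={q12,q21,q27} W36={q11,q15,q27} W45={q2,q3,q9} W46={q6,q15,q32} W56={q1,q17,q27}
  W123={q31} W126={q14} W134={q10} W145={q2} W156={q1} W235={q12} W245={q3} W246={q32} W346={q15} W356={q27}
C dims 6,15,10; δ0: rk 6, SNF 1^5·2; δ1: rk 9, SNF 1^9
Ȟ^0: (6−6)−0=0 ⇒ 0
Ȟ^1: (15−9)−6=0 plus torsion [2] ⇒ Z/2
Ȟ^2: (10−0)−9=1 ⇒ Z


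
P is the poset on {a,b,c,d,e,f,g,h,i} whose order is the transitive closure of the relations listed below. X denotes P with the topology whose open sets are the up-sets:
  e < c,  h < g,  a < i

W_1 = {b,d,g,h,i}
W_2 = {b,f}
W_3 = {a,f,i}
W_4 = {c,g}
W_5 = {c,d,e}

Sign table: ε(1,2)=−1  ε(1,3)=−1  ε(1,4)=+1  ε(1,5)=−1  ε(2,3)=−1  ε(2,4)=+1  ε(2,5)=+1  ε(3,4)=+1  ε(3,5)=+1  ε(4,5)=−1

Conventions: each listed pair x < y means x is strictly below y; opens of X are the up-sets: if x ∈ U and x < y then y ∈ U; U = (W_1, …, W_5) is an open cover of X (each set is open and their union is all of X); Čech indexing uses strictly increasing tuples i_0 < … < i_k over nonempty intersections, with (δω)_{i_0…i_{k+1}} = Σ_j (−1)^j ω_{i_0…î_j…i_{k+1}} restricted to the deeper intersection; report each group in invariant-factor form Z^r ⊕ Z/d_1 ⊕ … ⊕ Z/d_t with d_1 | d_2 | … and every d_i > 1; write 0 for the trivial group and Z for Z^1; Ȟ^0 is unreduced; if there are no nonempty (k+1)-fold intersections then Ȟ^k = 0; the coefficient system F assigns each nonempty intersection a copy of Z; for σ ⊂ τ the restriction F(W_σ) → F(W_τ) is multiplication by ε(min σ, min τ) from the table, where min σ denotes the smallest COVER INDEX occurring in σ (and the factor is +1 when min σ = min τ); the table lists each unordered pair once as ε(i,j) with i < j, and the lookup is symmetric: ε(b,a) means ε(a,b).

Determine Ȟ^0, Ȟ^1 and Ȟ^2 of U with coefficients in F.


cover nerve:
  W12={b} W13={i} W14={g} W15={d} W23={f} W45={c}
C dims 5,6; δ0: rk 5, SNF 1^4·2
Ȟ^0: (5−5)−0=0 ⇒ 0
Ȟ^1: (6−0)−5=1 plus torsion [2] ⇒ Z ⊕ Z/2
Ȟ^2: (0−0)−0=0 ⇒ 0

Ȟ^0 ≅ 0; Ȟ^1 ≅ Z ⊕ Z/2; Ȟ^2 ≅ 0


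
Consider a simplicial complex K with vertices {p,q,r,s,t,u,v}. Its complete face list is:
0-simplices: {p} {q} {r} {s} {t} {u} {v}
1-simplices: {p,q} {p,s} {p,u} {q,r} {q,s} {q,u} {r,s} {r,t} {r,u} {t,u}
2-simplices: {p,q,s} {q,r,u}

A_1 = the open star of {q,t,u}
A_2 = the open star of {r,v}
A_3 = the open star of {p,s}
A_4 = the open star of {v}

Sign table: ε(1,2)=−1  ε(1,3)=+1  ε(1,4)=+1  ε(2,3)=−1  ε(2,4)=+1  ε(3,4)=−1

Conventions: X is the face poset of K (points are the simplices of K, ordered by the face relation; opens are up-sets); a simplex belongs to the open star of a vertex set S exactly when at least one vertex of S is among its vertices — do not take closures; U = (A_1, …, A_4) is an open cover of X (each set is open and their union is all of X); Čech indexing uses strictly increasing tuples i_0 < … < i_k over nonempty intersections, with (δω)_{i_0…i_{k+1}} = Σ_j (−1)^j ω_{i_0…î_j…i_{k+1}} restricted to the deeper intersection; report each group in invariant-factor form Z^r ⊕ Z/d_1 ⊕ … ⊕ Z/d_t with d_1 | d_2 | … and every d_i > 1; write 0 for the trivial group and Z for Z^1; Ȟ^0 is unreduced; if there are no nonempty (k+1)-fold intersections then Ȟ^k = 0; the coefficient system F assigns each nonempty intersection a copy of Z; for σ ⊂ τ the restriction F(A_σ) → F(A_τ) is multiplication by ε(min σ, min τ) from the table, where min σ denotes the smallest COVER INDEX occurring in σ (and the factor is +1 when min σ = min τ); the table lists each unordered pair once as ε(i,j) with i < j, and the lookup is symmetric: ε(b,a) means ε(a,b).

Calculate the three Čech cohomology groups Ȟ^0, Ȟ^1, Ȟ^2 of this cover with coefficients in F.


nerve of the cover:
  A1={{q},{t},{u},{p,q},{p,u},{q,r},{q,s},{q,u},{r,t},{r,u},{t,u},{p,q,s},{q,r,u}} A2={{r},{v},{q,r},{r,s},{r,t},{r,u},{q,r,u}} A3={{p},{s},{p,q},{p,s},{p,u},{q,s},{r,s},{p,q,s}} A4={{v}}
  A12={{q,r},{r,t},{r,u},{q,r,u}} A13={{p,q},{p,u},{q,s},{p,q,s}} A23={{r,s}} A24={{v}}
C dims 4,4; δ0: rk 3, SNF 1^3
Ȟ^0 = (4 − 3) − 0 = 1, so Ȟ^0 ≅ Z
Ȟ^1 = (4 − 0) − 3 = 1, so Ȟ^1 ≅ Z
Ȟ^2 = (0 − 0) − 0 = 0, so Ȟ^2 ≅ 0

Ȟ^0(U;F) ≅ Z,  Ȟ^1(U;F) ≅ Z,  Ȟ^2(U;F) ≅ 0


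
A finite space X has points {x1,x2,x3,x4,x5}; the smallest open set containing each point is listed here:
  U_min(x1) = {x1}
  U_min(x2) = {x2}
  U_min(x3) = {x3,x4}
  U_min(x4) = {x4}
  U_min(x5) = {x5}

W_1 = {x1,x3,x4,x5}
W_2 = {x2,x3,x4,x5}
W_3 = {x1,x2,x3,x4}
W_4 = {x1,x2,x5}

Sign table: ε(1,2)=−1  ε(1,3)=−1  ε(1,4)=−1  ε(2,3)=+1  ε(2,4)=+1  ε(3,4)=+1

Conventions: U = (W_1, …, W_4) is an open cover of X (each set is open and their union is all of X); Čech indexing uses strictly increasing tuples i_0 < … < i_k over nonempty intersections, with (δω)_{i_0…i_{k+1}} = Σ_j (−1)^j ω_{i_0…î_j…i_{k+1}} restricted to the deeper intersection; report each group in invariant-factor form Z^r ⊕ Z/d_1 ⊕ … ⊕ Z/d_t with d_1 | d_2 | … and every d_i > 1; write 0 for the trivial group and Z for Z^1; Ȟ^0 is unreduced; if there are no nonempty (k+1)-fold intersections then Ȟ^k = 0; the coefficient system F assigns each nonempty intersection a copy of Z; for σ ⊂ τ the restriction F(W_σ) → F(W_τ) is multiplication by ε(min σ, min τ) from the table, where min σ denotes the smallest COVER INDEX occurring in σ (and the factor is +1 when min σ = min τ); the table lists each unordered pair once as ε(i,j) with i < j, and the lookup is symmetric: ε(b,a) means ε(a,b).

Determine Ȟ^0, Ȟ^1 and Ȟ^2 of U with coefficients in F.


Ȟ^0 ≅ Z,  Ȟ^1 ≅ 0,  Ȟ^2 ≅ Z

intersection data:
  W12={x3,x4,x5} W13={x1,x3,x4} W14={x1,x5} W23={x2,x3,x4} W24={x2,x5} W34={x1,x2}
  W123={x3,x4} W124={x5} W134={x1} W234={x2}
C dims 4,6,4; δ0: rk 3, SNF 1^3; δ1: rk 3, SNF 1^3
Ȟ^0 = (4 − 3) − 0 = 1, so Ȟ^0 ≅ Z
Ȟ^1 = (6 − 3) − 3 = 0, so Ȟ^1 ≅ 0
Ȟ^2 = (4 − 0) − 3 = 1, so Ȟ^2 ≅ Z


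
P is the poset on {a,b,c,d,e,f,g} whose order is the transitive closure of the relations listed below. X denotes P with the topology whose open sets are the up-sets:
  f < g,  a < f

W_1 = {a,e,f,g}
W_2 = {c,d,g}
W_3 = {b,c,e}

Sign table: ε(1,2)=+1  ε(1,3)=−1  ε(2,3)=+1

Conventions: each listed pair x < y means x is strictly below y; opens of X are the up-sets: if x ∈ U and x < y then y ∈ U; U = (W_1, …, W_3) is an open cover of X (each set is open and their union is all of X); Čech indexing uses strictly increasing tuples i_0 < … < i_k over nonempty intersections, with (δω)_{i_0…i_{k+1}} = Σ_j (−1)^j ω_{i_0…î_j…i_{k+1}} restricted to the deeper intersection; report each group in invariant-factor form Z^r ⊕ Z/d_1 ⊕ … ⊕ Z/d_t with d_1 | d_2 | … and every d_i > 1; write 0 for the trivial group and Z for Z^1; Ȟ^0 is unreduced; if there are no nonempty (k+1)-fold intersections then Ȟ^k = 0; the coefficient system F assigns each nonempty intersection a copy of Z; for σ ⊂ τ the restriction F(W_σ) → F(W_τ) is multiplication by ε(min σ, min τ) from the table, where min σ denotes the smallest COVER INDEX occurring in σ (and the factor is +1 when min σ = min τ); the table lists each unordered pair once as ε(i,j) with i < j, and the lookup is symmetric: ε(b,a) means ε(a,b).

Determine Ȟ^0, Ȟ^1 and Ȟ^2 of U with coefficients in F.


Ȟ^0 = 0, Ȟ^1 = Z/2 and Ȟ^2 = 0

nonempty overlaps:
  W12={g} W13={e} W23={c}
C dims 3,3; δ0: rk 3, SNF 1^2·2
degree 0: 3−3−0 = 0 → Ȟ^0 ≅ 0
degree 1: 3−0−3 = 0 plus torsion [2] → Ȟ^1 ≅ Z/2
degree 2: 0−0−0 = 0 → Ȟ^2 ≅ 0


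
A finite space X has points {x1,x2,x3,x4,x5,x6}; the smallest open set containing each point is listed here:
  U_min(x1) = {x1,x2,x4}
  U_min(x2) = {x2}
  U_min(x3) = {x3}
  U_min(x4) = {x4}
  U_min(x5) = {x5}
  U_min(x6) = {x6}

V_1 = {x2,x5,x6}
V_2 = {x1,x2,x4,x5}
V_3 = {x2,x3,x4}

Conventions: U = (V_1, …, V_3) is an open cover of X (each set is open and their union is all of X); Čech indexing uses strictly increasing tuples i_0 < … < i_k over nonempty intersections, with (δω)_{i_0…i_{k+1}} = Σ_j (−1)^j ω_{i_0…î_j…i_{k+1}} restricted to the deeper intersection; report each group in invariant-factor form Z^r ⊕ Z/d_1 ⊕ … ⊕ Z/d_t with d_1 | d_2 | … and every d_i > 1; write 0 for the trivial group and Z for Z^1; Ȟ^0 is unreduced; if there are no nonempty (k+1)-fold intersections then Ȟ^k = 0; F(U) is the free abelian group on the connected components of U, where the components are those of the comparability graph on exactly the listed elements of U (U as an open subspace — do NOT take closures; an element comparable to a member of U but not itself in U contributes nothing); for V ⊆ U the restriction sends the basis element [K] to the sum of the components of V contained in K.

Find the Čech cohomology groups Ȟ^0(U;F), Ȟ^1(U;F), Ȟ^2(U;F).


cover nerve:
  V12={x2,x5} V13={x2} V23={x2,x4}
  V123={x2}
components per intersection:
  V1: {x2} {x5} {x6}
  V2: {x1,x2,x4} {x5}
  V3: {x2} {x3} {x4}
  V12: {x2} {x5}
  V13: {x2}
  V23: {x2} {x4}
  V123: {x2}
C dims 8,5,1; δ0: rk 4, SNF 1^4; δ1: rk 1, SNF 1^1
Ȟ^0: (8−4)−0=4 ⇒ Z^4
Ȟ^1: (5−1)−4=0 ⇒ 0
Ȟ^2: (1−0)−1=0 ⇒ 0

Ȟ^0 ≅ Z^4, Ȟ^1 ≅ 0, Ȟ^2 ≅ 0


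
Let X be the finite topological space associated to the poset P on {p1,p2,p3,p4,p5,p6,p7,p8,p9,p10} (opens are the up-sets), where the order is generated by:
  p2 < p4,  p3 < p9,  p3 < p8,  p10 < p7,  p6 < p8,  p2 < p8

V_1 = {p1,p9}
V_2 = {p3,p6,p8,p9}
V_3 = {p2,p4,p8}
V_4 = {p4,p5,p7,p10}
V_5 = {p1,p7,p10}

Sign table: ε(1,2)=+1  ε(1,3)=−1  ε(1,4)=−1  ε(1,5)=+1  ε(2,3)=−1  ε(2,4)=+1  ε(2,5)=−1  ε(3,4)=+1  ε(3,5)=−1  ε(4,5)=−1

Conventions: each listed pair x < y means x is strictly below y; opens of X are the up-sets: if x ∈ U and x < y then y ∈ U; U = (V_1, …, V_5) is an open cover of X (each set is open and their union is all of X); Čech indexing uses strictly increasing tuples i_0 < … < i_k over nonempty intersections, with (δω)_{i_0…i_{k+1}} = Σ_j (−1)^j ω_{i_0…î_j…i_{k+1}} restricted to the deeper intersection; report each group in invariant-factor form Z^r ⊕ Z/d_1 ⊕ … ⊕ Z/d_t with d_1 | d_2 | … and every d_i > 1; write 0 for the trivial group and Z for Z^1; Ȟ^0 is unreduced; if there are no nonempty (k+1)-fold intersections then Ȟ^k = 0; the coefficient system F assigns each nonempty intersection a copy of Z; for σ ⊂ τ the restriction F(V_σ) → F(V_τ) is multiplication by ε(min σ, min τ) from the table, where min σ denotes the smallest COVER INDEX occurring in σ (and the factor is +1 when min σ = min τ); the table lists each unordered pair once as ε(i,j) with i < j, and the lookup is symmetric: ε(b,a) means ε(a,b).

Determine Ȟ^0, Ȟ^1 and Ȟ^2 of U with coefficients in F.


Ȟ^0 ≅ Z, Ȟ^1 ≅ Z and Ȟ^2 ≅ 0

intersection data:
  V12={p9} V15={p1} V23={p8} V34={p4} V45={p7,p10}
C dims 5,5; δ0: rk 4, SNF 1^4
Ȟ^0 = (5 − 4) − 0 = 1, so Ȟ^0 ≅ Z
Ȟ^1 = (5 − 0) − 4 = 1, so Ȟ^1 ≅ Z
Ȟ^2 = (0 − 0) − 0 = 0, so Ȟ^2 ≅ 0


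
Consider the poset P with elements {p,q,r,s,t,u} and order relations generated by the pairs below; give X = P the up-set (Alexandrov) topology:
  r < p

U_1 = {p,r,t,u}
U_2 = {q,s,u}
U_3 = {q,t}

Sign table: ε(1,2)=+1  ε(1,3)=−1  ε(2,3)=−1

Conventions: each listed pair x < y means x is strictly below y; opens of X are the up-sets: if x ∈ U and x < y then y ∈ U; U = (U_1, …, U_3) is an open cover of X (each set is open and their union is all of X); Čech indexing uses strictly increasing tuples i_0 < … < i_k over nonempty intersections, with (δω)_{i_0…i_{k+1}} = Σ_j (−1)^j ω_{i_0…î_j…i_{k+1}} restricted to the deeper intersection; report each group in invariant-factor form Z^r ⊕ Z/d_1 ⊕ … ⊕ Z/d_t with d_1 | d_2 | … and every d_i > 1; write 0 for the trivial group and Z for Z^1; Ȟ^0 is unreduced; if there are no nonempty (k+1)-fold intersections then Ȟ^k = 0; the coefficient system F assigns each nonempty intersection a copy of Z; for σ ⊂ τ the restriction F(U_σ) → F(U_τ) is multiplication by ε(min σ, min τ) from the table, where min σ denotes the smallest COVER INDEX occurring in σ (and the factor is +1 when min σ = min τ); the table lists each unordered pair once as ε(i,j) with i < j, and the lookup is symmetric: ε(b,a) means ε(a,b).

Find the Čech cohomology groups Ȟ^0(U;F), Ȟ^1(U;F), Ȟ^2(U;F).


Ȟ^0 = Z, Ȟ^1 = Z, Ȟ^2 = 0

nerve of the cover:
  U12={u} U13={t} U23={q}
C dims 3,3; δ0: rk 2, SNF 1^2
Ȟ^0 = (3 − 2) − 0 = 1, so Ȟ^0 ≅ Z
Ȟ^1 = (3 − 0) − 2 = 1, so Ȟ^1 ≅ Z
Ȟ^2 = (0 − 0) − 0 = 0, so Ȟ^2 ≅ 0


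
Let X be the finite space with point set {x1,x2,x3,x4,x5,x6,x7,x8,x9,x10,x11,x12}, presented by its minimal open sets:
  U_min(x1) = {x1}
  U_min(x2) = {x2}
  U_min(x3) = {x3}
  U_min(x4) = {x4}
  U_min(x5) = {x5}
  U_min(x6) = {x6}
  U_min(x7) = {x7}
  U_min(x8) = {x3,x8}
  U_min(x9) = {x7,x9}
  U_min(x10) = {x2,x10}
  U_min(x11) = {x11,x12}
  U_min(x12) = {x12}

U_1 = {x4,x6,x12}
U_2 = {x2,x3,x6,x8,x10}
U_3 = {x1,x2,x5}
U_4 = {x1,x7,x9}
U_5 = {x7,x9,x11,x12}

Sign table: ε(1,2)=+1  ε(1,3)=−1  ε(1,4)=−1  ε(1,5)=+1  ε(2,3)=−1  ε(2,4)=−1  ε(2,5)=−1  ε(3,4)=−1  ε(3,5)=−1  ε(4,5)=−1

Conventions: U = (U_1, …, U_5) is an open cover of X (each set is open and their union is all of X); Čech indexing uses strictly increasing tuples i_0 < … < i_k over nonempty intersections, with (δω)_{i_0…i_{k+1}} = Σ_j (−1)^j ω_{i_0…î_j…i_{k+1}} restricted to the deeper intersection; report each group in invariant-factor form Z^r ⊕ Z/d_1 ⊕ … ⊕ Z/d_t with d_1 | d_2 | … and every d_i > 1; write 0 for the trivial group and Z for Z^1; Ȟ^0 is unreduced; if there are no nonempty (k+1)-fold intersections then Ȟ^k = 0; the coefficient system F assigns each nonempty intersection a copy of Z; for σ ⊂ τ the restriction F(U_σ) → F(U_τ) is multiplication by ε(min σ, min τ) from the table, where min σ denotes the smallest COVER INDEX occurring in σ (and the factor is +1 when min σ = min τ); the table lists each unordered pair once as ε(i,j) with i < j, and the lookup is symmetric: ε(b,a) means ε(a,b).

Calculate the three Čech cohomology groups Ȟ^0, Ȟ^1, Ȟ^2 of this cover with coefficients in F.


nonempty intersections:
  U12={x6} U15={x12} U23={x2} U34={x1} U45={x7,x9}
C dims 5,5; δ0: rk 5, SNF 1^4·2
Ȟ^0: (5−5)−0=0 ⇒ 0
Ȟ^1: (5−0)−5=0 plus torsion [2] ⇒ Z/2
Ȟ^2: (0−0)−0=0 ⇒ 0

Ȟ^0 ≅ 0, Ȟ^1 ≅ Z/2 and Ȟ^2 ≅ 0


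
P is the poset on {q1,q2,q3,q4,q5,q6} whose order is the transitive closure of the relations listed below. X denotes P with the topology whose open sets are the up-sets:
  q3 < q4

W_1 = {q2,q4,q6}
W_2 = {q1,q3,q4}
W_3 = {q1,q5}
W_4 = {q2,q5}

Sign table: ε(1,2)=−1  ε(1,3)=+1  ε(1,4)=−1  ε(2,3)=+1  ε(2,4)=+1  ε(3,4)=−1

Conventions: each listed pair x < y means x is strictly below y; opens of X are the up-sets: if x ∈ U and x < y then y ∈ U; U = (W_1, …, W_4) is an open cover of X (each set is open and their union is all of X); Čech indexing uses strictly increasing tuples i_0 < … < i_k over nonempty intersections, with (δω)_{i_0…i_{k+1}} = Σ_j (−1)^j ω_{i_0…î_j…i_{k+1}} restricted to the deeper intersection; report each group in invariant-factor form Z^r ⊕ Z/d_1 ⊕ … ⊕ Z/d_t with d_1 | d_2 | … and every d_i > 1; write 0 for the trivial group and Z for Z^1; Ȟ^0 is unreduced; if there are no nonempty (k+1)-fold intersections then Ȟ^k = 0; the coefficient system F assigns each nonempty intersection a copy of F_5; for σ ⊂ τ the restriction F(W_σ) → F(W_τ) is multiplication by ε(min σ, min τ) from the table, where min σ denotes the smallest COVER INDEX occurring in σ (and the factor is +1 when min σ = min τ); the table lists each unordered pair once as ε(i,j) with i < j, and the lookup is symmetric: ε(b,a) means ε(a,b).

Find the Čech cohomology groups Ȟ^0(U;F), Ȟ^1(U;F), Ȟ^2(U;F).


Ȟ^0(U;F) ≅ 0, Ȟ^1(U;F) ≅ 0, Ȟ^2(U;F) ≅ 0

intersection data:
  W12={q4} W14={q2} W23={q1} W34={q5}
C dims 4,4; δ0: rk_F5 4
Ȟ^0 = (4 − 4) − 0 = 0, so Ȟ^0 ≅ 0
Ȟ^1 = (4 − 0) − 4 = 0, so Ȟ^1 ≅ 0
Ȟ^2 = (0 − 0) − 0 = 0, so Ȟ^2 ≅ 0


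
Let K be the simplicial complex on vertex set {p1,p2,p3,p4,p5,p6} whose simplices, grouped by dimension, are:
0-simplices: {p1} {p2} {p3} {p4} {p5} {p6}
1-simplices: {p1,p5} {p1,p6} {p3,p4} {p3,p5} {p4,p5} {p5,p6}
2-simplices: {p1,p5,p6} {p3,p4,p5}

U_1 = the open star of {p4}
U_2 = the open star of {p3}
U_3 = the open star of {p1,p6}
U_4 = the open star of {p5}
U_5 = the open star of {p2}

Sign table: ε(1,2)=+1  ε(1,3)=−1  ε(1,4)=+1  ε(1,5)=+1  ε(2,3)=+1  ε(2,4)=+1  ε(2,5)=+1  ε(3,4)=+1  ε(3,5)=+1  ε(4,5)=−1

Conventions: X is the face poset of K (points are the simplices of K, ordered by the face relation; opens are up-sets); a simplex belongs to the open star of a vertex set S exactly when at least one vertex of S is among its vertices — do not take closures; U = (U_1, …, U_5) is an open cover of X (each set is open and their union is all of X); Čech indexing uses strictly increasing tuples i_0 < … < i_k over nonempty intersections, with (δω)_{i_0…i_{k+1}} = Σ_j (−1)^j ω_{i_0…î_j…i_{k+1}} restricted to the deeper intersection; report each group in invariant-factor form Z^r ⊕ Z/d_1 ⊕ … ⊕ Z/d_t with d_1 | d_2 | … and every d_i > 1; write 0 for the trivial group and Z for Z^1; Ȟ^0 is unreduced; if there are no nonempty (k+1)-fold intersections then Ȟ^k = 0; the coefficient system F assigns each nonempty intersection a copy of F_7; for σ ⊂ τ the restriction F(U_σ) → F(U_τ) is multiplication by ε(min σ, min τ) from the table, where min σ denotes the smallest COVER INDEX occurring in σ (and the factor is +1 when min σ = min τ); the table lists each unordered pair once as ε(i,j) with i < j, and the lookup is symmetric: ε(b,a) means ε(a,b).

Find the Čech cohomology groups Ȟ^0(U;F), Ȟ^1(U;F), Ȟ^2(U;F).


Ȟ^0 ≅ Z/7 ⊕ Z/7, Ȟ^1 ≅ 0 and Ȟ^2 ≅ 0

nonempty intersections:
  U1={{p4},{p3,p4},{p4,p5},{p3,p4,p5}} U2={{p3},{p3,p4},{p3,p5},{p3,p4,p5}} U3={{p1},{p6},{p1,p5},{p1,p6},{p5,p6},{p1,p5,p6}} U4={{p5},{p1,p5},{p3,p5},{p4,p5},{p5,p6},{p1,p5,p6},{p3,p4,p5}} U5={{p2}}
  U12={{p3,p4},{p3,p4,p5}} U14={{p4,p5},{p3,p4,p5}} U24={{p3,p5},{p3,p4,p5}} U34={{p1,p5},{p5,p6},{p1,p5,p6}}
  U124={{p3,p4,p5}}
C dims 5,4,1; δ0: rk_F7 3; δ1: rk_F7 1
Ȟ^0: (5−3)−0=2 ⇒ Z/7 ⊕ Z/7
Ȟ^1: (4−1)−3=0 ⇒ 0
Ȟ^2: (1−0)−1=0 ⇒ 0


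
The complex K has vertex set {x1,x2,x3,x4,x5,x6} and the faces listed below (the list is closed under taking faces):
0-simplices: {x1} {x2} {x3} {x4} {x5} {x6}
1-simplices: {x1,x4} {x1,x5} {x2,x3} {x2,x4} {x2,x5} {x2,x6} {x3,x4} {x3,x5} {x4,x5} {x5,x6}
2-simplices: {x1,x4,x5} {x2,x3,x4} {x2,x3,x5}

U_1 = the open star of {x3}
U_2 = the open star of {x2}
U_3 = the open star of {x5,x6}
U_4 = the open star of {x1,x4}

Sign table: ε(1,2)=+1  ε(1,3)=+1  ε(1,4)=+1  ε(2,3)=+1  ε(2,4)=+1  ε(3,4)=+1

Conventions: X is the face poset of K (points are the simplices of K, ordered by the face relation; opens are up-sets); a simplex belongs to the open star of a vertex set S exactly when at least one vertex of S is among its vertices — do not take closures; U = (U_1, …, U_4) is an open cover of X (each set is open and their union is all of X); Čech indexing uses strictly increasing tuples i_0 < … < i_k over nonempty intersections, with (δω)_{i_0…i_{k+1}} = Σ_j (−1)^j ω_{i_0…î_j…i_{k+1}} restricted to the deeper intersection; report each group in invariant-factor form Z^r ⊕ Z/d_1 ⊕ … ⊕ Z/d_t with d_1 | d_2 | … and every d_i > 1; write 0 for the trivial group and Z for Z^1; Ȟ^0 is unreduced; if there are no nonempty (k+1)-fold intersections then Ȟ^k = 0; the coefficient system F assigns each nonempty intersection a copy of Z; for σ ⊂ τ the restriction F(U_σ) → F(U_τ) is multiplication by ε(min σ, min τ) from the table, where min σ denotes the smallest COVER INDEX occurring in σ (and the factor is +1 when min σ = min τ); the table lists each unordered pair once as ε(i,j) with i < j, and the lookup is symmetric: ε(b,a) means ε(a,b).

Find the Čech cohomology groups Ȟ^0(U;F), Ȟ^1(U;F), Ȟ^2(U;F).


Ȟ^0(U;F) ≅ Z,  Ȟ^1(U;F) ≅ Z,  Ȟ^2(U;F) ≅ 0

nonempty intersections:
  U1={{x3},{x2,x3},{x3,x4},{x3,x5},{x2,x3,x4},{x2,x3,x5}} U2={{x2},{x2,x3},{x2,x4},{x2,x5},{x2,x6},{x2,x3,x4},{x2,x3,x5}} U3={{x5},{x6},{x1,x5},{x2,x5},{x2,x6},{x3,x5},{x4,x5},{x5,x6},{x1,x4,x5},{x2,x3,x5}} U4={{x1},{x4},{x1,x4},{x1,x5},{x2,x4},{x3,x4},{x4,x5},{x1,x4,x5},{x2,x3,x4}}
  U12={{x2,x3},{x2,x3,x4},{x2,x3,x5}} U13={{x3,x5},{x2,x3,x5}} U14={{x3,x4},{x2,x3,x4}} U23={{x2,x5},{x2,x6},{x2,x3,x5}} U24={{x2,x4},{x2,x3,x4}} U34={{x1,x5},{x4,x5},{x1,x4,x5}}
  U123={{x2,x3,x5}} U124={{x2,x3,x4}}
C dims 4,6,2; δ0: rk 3, SNF 1^3; δ1: rk 2, SNF 1^2
Ȟ^0: (4−3)−0=1 ⇒ Z
Ȟ^1: (6−2)−3=1 ⇒ Z
Ȟ^2: (2−0)−2=0 ⇒ 0


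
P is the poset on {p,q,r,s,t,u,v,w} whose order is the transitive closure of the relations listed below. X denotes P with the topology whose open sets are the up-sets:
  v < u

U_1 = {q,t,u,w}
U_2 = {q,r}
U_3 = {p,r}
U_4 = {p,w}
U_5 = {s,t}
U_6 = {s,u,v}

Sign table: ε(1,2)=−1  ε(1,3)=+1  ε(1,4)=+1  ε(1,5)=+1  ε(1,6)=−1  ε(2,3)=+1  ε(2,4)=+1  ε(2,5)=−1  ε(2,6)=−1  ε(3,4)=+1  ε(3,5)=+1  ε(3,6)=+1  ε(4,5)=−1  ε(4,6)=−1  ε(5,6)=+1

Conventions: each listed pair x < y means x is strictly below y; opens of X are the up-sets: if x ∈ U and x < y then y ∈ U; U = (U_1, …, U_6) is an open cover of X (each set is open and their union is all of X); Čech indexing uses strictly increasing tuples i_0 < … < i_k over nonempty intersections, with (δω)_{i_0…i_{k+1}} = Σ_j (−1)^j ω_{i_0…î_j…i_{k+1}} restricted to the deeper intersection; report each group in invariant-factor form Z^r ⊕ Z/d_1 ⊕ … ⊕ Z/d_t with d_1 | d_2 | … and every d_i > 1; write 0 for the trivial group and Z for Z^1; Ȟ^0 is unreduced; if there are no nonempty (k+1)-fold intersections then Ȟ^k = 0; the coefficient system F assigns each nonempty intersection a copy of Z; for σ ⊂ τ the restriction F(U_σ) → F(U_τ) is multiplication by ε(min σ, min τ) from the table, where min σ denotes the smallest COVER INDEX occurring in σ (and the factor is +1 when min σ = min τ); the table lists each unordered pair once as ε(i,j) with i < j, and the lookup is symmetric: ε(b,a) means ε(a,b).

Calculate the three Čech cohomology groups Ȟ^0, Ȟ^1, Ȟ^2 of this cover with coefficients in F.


Ȟ^0 = 0, Ȟ^1 = Z ⊕ Z/2, Ȟ^2 = 0

cover nerve:
  U12={q} U14={w} U15={t} U16={u} U23={r} U34={p} U56={s}
C dims 6,7; δ0: rk 6, SNF 1^5·2
Ȟ^0: (6−6)−0=0 ⇒ 0
Ȟ^1: (7−0)−6=1 plus torsion [2] ⇒ Z ⊕ Z/2
Ȟ^2: (0−0)−0=0 ⇒ 0


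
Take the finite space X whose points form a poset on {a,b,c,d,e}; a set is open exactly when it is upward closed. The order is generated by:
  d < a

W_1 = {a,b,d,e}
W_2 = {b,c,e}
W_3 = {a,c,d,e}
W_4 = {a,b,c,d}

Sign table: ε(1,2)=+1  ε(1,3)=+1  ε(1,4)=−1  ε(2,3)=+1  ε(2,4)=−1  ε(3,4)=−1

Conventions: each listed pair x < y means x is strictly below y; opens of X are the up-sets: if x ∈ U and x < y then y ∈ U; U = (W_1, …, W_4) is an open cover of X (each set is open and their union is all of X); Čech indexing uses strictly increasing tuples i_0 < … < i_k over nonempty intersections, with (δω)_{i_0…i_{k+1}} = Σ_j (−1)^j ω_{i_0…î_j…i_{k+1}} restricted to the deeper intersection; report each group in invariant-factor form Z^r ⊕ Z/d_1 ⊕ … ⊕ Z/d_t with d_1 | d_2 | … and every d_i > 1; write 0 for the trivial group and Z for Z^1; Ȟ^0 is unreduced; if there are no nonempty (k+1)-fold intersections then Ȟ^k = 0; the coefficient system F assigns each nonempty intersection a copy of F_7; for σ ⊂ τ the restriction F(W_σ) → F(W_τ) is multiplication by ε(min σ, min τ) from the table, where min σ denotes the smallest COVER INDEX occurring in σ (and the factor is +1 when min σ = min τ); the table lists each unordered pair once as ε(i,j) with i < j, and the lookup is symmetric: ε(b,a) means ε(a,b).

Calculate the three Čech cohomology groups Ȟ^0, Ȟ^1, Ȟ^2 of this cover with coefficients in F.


nerve simplices:
  W12={b,e} W13={a,d,e} W14={a,b,d} W23={c,e} W24={b,c} W34={a,c,d}
  W123={e} W124={b} W134={a,d} W234={c}
C dims 4,6,4; δ0: rk_F7 3; δ1: rk_F7 3
degree 0: 4−3−0 = 1 → Ȟ^0 ≅ Z/7
degree 1: 6−3−3 = 0 → Ȟ^1 ≅ 0
degree 2: 4−0−3 = 1 → Ȟ^2 ≅ Z/7

Ȟ^0 ≅ Z/7, Ȟ^1 ≅ 0, Ȟ^2 ≅ Z/7


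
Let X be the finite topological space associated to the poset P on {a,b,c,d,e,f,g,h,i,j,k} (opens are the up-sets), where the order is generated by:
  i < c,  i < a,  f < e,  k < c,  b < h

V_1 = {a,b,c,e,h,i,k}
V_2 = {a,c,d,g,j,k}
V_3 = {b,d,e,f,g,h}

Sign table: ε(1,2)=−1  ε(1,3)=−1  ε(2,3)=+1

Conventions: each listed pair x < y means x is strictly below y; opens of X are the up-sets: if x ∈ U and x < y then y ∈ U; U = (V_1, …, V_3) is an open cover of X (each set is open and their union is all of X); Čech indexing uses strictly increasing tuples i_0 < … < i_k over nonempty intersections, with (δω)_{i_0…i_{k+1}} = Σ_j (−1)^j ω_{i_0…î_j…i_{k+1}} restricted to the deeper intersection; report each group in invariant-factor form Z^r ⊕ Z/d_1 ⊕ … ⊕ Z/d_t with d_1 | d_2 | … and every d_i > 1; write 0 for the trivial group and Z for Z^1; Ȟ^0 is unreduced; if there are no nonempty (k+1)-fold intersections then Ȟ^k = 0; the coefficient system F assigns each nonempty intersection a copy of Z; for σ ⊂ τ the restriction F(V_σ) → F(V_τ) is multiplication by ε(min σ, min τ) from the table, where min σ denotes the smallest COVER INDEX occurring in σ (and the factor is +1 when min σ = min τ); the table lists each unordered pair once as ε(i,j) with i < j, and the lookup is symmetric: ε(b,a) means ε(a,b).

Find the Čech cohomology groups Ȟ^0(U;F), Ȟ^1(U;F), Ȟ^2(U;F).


nonempty intersections:
  V12={a,c,k} V13={b,e,h} V23={d,g}
C dims 3,3; δ0: rk 2, SNF 1^2
Ȟ^0: (3−2)−0=1 ⇒ Z
Ȟ^1: (3−0)−2=1 ⇒ Z
Ȟ^2: (0−0)−0=0 ⇒ 0

Ȟ^0 ≅ Z; Ȟ^1 ≅ Z; Ȟ^2 ≅ 0


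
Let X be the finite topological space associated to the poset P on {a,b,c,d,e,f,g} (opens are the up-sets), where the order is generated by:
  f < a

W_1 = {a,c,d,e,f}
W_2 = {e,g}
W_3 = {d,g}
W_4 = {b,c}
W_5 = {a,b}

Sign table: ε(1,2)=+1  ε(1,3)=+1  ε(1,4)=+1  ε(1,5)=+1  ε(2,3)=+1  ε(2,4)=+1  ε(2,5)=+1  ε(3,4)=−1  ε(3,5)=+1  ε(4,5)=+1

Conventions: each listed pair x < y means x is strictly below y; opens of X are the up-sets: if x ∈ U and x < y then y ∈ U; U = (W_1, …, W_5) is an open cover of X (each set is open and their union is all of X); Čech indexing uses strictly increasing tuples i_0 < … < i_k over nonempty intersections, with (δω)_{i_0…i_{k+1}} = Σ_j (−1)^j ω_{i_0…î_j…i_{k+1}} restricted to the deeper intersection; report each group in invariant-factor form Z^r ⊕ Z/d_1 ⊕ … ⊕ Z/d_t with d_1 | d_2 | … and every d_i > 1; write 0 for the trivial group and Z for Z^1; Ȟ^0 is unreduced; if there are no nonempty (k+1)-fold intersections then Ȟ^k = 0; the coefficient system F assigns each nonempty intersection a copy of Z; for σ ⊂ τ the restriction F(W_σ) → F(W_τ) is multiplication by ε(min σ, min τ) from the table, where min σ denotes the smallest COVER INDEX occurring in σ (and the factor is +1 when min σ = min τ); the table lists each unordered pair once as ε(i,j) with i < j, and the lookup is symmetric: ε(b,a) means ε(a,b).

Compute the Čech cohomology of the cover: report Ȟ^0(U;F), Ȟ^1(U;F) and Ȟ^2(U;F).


Ȟ^0 ≅ Z, Ȟ^1 ≅ Z^2, Ȟ^2 ≅ 0

nonempty intersections:
  W12={e} W13={d} W14={c} W15={a} W23={g} W45={b}
C dims 5,6; δ0: rk 4, SNF 1^4
Ȟ^0: (5−4)−0=1 ⇒ Z
Ȟ^1: (6−0)−4=2 ⇒ Z^2
Ȟ^2: (0−0)−0=0 ⇒ 0


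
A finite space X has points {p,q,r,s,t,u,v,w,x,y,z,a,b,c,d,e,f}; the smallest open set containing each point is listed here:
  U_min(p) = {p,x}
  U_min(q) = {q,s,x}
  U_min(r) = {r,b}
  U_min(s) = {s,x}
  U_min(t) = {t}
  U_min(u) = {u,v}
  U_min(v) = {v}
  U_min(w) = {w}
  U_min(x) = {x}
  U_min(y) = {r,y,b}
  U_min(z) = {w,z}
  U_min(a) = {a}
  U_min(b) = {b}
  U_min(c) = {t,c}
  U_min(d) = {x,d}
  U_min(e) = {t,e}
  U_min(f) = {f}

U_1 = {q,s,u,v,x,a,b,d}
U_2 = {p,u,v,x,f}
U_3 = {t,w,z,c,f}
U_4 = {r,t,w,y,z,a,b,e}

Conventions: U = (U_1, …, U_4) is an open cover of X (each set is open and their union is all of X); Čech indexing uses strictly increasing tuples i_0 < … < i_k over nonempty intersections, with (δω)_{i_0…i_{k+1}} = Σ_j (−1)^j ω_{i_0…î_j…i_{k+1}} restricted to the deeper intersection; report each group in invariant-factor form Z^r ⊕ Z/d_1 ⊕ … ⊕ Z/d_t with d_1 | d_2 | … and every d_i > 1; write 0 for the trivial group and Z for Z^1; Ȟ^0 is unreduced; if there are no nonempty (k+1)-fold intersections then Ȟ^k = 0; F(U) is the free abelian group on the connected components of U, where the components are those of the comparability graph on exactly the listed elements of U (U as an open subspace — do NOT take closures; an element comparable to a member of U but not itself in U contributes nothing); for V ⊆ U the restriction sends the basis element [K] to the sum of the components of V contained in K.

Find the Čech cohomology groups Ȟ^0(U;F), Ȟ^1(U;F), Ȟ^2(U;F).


nonempty overlaps:
  U12={u,v,x} U14={a,b} U23={f} U34={t,w,z}
components per intersection:
  U1: {q,s,x,d} {u,v} {a} {b}
  U2: {p,x} {u,v} {f}
  U3: {t,c} {w,z} {f}
  U4: {r,y,b} {t,e} {w,z} {a}
  U12: {u,v} {x}
  U14: {a} {b}
  U23: {f}
  U34: {t} {w,z}
C dims 14,7; δ0: rk 7, SNF 1^7
degree 0: 14−7−0 = 7 → Ȟ^0 ≅ Z^7
degree 1: 7−0−7 = 0 → Ȟ^1 ≅ 0
degree 2: 0−0−0 = 0 → Ȟ^2 ≅ 0

Ȟ^0 ≅ Z^7, Ȟ^1 ≅ 0 and Ȟ^2 ≅ 0
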